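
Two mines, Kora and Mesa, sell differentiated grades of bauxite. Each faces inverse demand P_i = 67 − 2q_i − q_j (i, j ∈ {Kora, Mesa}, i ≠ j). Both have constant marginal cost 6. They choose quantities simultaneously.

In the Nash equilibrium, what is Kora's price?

Mine Kora's profit: π = q_{Kora}(67 − 2q_{Kora} − q_{Mesa}) − 6q_{Kora}.
∂π/∂q_{Kora} = 61 − 4q_{Kora} − q_{Mesa} = 0 ⇒ q_{Kora} = 15.25 − 0.25q_{Mesa}.
The game is symmetric, so in equilibrium q_{Mesa} = q_{Kora}: the reaction function gives 1.25q_{Kora} = 15.25, hence q_{Kora} = 12.2.
P_{Kora} = 67 − 2·12.2 − 12.2 = 30.4.

30.4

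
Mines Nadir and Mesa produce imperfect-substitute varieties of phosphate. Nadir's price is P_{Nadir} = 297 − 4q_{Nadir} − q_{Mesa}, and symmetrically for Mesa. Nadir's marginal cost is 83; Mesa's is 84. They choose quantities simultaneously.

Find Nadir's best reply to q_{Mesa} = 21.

24.125

Mine Nadir's profit: π = q_{Nadir}(297 − 4q_{Nadir} − q_{Mesa}) − 83q_{Nadir}.
∂π/∂q_{Nadir} = 214 − 8q_{Nadir} − q_{Mesa} = 0 ⇒ q_{Nadir} = 26.75 − 0.125q_{Mesa}.
At q_{Mesa} = 21: q_{Nadir} = 26.75 − 0.125·21 = 24.125.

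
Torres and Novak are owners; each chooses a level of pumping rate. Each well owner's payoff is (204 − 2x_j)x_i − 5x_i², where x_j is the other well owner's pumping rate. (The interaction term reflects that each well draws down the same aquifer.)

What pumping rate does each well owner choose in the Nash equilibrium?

Torres's payoff is (204 − 2x_N)x_T − 5x_T².
∂π/∂x_T = 204 − 2x_N − 10x_T = 0, so x_T = 20.4 − 0.2x_N.
Setting x_T = x_N in the reaction function: x_T = 20.4 − 0.2x_T, so x_T = 20.4 / 1.2 = 17.

17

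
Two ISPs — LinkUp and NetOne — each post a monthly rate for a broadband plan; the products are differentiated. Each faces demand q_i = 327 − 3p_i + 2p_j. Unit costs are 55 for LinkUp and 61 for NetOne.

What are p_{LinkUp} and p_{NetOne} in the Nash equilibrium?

LinkUp's profit: π = (p_{LinkUp} − 55)(327 − 3p_{LinkUp} + 2p_{NetOne}).
∂π/∂p_{LinkUp} = 492 − 6p_{LinkUp} + 2p_{NetOne} = 0 ⇒ p_{LinkUp} = 82 + (1/3)p_{NetOne}.
Similarly p_{NetOne} = 85 + (1/3)p_{LinkUp}.
Solving the two reaction functions simultaneously: (1 − (1/3)(1/3))p_{LinkUp} = 82 + (1/3)·85, so (8/9)p_{LinkUp} = 331/3 and p_{LinkUp} = 124.125.
Then p_{NetOne} = 85 + (1/3)·124.125 = 126.375.

124.125, 126.375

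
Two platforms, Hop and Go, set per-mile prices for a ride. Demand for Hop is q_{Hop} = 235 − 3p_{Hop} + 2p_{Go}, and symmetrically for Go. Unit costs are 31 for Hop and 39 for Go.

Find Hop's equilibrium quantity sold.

157.5

Hop's profit: π = (p_{Hop} − 31)(235 − 3p_{Hop} + 2p_{Go}).
∂π/∂p_{Hop} = 328 − 6p_{Hop} + 2p_{Go} = 0 ⇒ p_{Hop} = 164/3 + (1/3)p_{Go}.
Similarly p_{Go} = 176/3 + (1/3)p_{Hop}.
Substituting the second reaction function into the first: p_{Hop} = 164/3 + (1/3)(176/3 + (1/3)p_{Hop}), which gives (8/9)p_{Hop} = 668/9 ⇒ p_{Hop} = 83.5.
Then p_{Go} = 176/3 + (1/3)·83.5 = 86.5.
q_{Hop} = 235 − 3·83.5 + 2·86.5 = 157.5.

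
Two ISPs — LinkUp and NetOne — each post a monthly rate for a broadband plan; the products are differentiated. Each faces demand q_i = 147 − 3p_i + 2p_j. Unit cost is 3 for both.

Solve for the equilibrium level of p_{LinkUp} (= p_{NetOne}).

39

LinkUp's profit: π = (p_{LinkUp} − 3)(147 − 3p_{LinkUp} + 2p_{NetOne}).
∂π/∂p_{LinkUp} = 156 − 6p_{LinkUp} + 2p_{NetOne} = 0 ⇒ p_{LinkUp} = 26 + (1/3)p_{NetOne}.
Setting p_{LinkUp} = p_{NetOne} in the reaction function: p_{LinkUp} = 26 + (1/3)p_{LinkUp}, so p_{LinkUp} = 26 / (2/3) = 39.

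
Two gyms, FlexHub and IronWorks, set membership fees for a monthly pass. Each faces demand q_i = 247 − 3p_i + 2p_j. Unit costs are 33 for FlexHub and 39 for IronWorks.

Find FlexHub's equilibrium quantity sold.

163.875

FlexHub's profit: π = (p_{FlexHub} − 33)(247 − 3p_{FlexHub} + 2p_{IronWorks}).
∂π/∂p_{FlexHub} = 346 − 6p_{FlexHub} + 2p_{IronWorks} = 0 ⇒ p_{FlexHub} = 173/3 + (1/3)p_{IronWorks}.
Similarly p_{IronWorks} = 182/3 + (1/3)p_{FlexHub}.
Solving the two reaction functions simultaneously: (1 − (1/3)(1/3))p_{FlexHub} = 173/3 + (1/3)·(182/3), so (8/9)p_{FlexHub} = 701/9 and p_{FlexHub} = 87.625.
Then p_{IronWorks} = 182/3 + (1/3)·87.625 = 89.875.
q_{FlexHub} = 247 − 3·87.625 + 2·89.875 = 163.875.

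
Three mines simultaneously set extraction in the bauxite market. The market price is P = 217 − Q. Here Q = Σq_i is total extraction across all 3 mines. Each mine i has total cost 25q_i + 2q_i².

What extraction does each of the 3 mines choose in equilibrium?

24

A representative mine's profit is π_i = q_i(217 − Q) − 25q_i − 2q_i², with Q = q_i + Σ_{j≠i} q_j.
First-order condition: 192 − 6q_i − Σ_{j≠i} q_j = 0.
With identical mines, set every q_j = q: then 192 − 6q − 2q = 0, i.e. q = 192/8 = 24.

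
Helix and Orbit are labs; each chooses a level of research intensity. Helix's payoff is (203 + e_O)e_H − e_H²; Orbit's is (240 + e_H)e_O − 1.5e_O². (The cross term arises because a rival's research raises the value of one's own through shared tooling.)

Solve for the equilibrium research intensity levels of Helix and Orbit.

Expanding Helix's payoff: 203e_H + e_Oe_H − e_H².
∂π/∂e_H = 203 + e_O − 2e_H = 0, so e_H = 101.5 + 0.5e_O.
Likewise for Orbit: e_O = 80 + (1/3)e_H.
Substituting the second reaction function into the first: e_H = 101.5 + 0.5(80 + (1/3)e_H), which gives (5/6)e_H = 141.5 ⇒ e_H = 169.8.
Then e_O = 80 + (1/3)·169.8 = 136.6.

169.8, 136.6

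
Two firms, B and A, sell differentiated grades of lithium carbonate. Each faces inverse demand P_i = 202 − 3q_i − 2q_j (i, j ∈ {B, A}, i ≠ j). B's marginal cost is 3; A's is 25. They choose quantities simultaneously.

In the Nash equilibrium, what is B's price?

Firm B's profit: π = q_B(202 − 3q_B − 2q_A) − 3q_B.
∂π/∂q_B = 199 − 6q_B − 2q_A = 0 ⇒ q_B = 199/6 − (1/3)q_A.
Similarly q_A = 29.5 − (1/3)q_B.
Solving the two reaction functions simultaneously: (1 − (−1/3)(−1/3))q_B = 199/6 − (1/3)·29.5, so (8/9)q_B = 70/3 and q_B = 26.25.
Then q_A = 29.5 − (1/3)·26.25 = 20.75.
P_B = 202 − 3·26.25 − 2·20.75 = 81.75.

81.75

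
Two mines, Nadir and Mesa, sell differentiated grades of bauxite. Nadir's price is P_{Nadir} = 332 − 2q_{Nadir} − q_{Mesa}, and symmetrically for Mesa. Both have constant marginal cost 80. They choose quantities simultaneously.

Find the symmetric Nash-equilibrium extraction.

Mine Nadir's profit: π = q_{Nadir}(332 − 2q_{Nadir} − q_{Mesa}) − 80q_{Nadir}.
∂π/∂q_{Nadir} = 252 − 4q_{Nadir} − q_{Mesa} = 0 ⇒ q_{Nadir} = 63 − 0.25q_{Mesa}.
By symmetry q_{Mesa} = q_{Nadir}; substituting into the reaction function, 1.25q_{Nadir} = 63 and q_{Nadir} = 50.4.

50.4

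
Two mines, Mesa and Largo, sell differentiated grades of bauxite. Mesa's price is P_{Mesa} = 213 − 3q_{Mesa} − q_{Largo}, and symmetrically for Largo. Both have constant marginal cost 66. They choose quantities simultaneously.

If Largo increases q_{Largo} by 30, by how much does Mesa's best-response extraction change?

Mine Mesa's profit: π = q_{Mesa}(213 − 3q_{Mesa} − q_{Largo}) − 66q_{Mesa}.
∂π/∂q_{Mesa} = 147 − 6q_{Mesa} − q_{Largo} = 0 ⇒ q_{Mesa} = 24.5 − (1/6)q_{Largo}.
The reaction-function slope is −1/6, so a 30-unit rise in q_{Largo} moves q_{Mesa} by −1/6 × 30 = −5. Mesa's best response falls — the actions are strategic substitutes.

-5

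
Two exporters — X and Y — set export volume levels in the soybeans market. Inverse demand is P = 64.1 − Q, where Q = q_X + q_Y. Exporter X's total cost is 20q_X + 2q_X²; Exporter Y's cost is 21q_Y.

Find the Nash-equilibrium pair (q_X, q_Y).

Exporter X's profit: π = q_X(64.1 − (q_X + q_Y)) − 20q_X − 2q_X².
∂π/∂q_X = 44.1 − 6q_X − q_Y = 0, so q_X = 7.35 − (1/6)q_Y.
For Y: ∂π/∂q_Y = 43.1 − 2q_Y − q_X = 0 ⇒ q_Y = 21.55 − 0.5q_X.
Substituting the second reaction function into the first: q_X = 7.35 − (1/6)(21.55 − 0.5q_X), which gives (11/12)q_X = 451/120 ⇒ q_X = 4.1.
Then q_Y = 21.55 − 0.5·4.1 = 19.5.

4.1, 19.5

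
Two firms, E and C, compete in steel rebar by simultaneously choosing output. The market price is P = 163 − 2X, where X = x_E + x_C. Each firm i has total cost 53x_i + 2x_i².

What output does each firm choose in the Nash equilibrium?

Firm E's profit: π = x_E(163 − 2(x_E + x_C)) − 53x_E − 2x_E².
∂π/∂x_E = 110 − 8x_E − 2x_C = 0, so x_E = 13.75 − 0.25x_C.
Setting x_E = x_C in the reaction function: x_E = 13.75 − 0.25x_E, so x_E = 13.75 / 1.25 = 11.

11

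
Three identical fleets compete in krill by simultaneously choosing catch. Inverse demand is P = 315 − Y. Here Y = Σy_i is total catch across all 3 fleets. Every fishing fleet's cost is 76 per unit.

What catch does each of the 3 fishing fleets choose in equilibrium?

A representative fishing fleet's profit is π_i = y_i(315 − Y) − 76y_i, with Y = y_i + Σ_{j≠i} y_j.
First-order condition: 239 − 2y_i − Σ_{j≠i} y_j = 0.
Imposing symmetry (y_j = y for all j) turns Σ_{j≠i} y_j into 2y, so 239 = 4y and y = 59.75.

59.75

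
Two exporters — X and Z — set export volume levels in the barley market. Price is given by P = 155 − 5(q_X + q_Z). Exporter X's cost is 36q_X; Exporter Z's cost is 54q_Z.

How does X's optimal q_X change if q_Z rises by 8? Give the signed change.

Exporter X's profit: π = q_X(155 − 5(q_X + q_Z)) − 36q_X.
∂π/∂q_X = 119 − 10q_X − 5q_Z = 0, so q_X = 11.9 − 0.5q_Z.
The reaction-function slope is −0.5, so an 8-unit rise in q_Z moves q_X by −0.5 × 8 = −4. X's best response falls — the actions are strategic substitutes.

-4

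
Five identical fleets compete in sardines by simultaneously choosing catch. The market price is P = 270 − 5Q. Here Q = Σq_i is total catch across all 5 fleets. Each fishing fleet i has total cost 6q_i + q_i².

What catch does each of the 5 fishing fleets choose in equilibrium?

8.25

A representative fishing fleet's profit is π_i = q_i(270 − 5Q) − 6q_i − q_i², with Q = q_i + Σ_{j≠i} q_j.
First-order condition: 264 − 12q_i − 5Σ_{j≠i} q_j = 0.
Imposing symmetry (q_j = q for all j) turns Σ_{j≠i} q_j into 4q, so 264 = 32q and q = 8.25.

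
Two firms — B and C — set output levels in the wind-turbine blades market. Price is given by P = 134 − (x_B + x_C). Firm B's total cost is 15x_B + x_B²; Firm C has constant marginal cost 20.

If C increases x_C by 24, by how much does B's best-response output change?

Firm B's profit: π = x_B(134 − (x_B + x_C)) − 15x_B − x_B².
∂π/∂x_B = 119 − 4x_B − x_C = 0, so x_B = 29.75 − 0.25x_C.
The reaction-function slope is −0.25, so a 24-unit rise in x_C moves x_B by −0.25 × 24 = −6. B's best response falls — the actions are strategic substitutes.

-6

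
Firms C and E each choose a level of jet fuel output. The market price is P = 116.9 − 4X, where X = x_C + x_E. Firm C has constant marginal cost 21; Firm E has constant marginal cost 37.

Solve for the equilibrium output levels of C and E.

9.325, 5.325

Firm C's profit: π = x_C(116.9 − 4(x_C + x_E)) − 21x_C.
∂π/∂x_C = 95.9 − 8x_C − 4x_E = 0, so x_C = 11.9875 − 0.5x_E.
By the same steps for E: x_E = 9.9875 − 0.5x_C.
Plugging x_E into C's best response: x_C = 11.9875 − 0.5(9.9875 − 0.5x_C) ⇒ 0.75x_C = 1119/160, so x_C = 9.325.
Then x_E = 9.9875 − 0.5·9.325 = 5.325.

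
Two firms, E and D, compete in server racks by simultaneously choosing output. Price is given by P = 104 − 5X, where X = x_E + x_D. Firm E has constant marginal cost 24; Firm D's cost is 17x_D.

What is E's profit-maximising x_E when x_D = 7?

Firm E's profit: π = x_E(104 − 5(x_E + x_D)) − 24x_E.
∂π/∂x_E = 80 − 10x_E − 5x_D = 0, so x_E = 8 − 0.5x_D.
At x_D = 7: x_E = 8 − 0.5·7 = 4.5.

4.5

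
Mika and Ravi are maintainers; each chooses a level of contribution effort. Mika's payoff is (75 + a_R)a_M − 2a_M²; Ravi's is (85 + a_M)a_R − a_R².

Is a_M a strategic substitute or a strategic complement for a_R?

Expanding Mika's payoff: 75a_M + a_Ra_M − 2a_M².
∂π/∂a_M = 75 + a_R − 4a_M = 0, so a_M = 18.75 + 0.25a_R.
The best-response slope da_M/da_R = 0.25 > 0: the reaction function is upward-sloping, so the choices are strategic complements.

strategic complements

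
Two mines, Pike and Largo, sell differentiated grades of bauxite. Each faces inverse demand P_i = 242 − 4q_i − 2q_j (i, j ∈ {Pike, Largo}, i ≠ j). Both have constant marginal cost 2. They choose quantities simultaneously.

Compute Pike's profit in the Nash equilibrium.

Mine Pike's profit: π = q_{Pike}(242 − 4q_{Pike} − 2q_{Largo}) − 2q_{Pike}.
∂π/∂q_{Pike} = 240 − 8q_{Pike} − 2q_{Largo} = 0 ⇒ q_{Pike} = 30 − 0.25q_{Largo}.
The game is symmetric, so in equilibrium q_{Largo} = q_{Pike}: the reaction function gives 1.25q_{Pike} = 30, hence q_{Pike} = 24.
P_{Pike} = 242 − 4·24 − 2·24 = 98.
Profit = (98 − 2)·24 = 2304.

2304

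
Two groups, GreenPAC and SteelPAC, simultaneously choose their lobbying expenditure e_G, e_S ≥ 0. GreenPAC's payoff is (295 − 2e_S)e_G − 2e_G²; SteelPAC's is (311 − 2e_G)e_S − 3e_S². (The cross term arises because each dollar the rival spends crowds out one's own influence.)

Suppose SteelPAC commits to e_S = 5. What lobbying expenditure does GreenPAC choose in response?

71.25

Expanding GreenPAC's payoff: 295e_G − 2e_Se_G − 2e_G².
∂π/∂e_G = 295 − 2e_S − 4e_G = 0, so e_G = 73.75 − 0.5e_S.
At e_S = 5: e_G = 73.75 − 0.5·5 = 71.25.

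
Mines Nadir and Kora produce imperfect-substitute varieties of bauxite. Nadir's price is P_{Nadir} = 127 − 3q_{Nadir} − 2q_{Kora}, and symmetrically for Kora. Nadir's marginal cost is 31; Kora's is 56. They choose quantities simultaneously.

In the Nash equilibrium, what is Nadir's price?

71.6875

Mine Nadir's profit: π = q_{Nadir}(127 − 3q_{Nadir} − 2q_{Kora}) − 31q_{Nadir}.
∂π/∂q_{Nadir} = 96 − 6q_{Nadir} − 2q_{Kora} = 0 ⇒ q_{Nadir} = 16 − (1/3)q_{Kora}.
Similarly q_{Kora} = 71/6 − (1/3)q_{Nadir}.
Solving the two reaction functions simultaneously: (1 − (−1/3)(−1/3))q_{Nadir} = 16 − (1/3)·(71/6), so (8/9)q_{Nadir} = 217/18 and q_{Nadir} = 13.5625.
Then q_{Kora} = 71/6 − (1/3)·13.5625 = 7.3125.
P_{Nadir} = 127 − 3·13.5625 − 2·7.3125 = 71.6875.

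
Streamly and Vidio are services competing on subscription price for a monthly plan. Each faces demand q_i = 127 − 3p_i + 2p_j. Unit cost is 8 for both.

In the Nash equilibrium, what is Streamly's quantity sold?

89.25

Streamly's profit: π = (p_{Streamly} − 8)(127 − 3p_{Streamly} + 2p_{Vidio}).
∂π/∂p_{Streamly} = 151 − 6p_{Streamly} + 2p_{Vidio} = 0 ⇒ p_{Streamly} = 151/6 + (1/3)p_{Vidio}.
By symmetry p_{Vidio} = p_{Streamly}; substituting into the reaction function, (2/3)p_{Streamly} = 151/6 and p_{Streamly} = 37.75.
q_{Streamly} = 127 − 3·37.75 + 2·37.75 = 89.25.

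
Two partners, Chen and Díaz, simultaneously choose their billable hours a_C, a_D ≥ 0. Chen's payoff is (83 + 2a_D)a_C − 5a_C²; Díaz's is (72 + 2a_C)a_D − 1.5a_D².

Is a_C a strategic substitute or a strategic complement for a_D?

Expanding Chen's payoff: 83a_C + 2a_Da_C − 5a_C².
∂π/∂a_C = 83 + 2a_D − 10a_C = 0, so a_C = 8.3 + 0.2a_D.
The best-response slope da_C/da_D = 0.2 > 0: the reaction function is upward-sloping, so the choices are strategic complements.

strategic complements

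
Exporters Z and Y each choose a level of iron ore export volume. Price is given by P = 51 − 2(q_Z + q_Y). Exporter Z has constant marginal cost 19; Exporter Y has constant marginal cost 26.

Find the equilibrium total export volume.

Exporter Z's profit: π = q_Z(51 − 2(q_Z + q_Y)) − 19q_Z.
∂π/∂q_Z = 32 − 4q_Z − 2q_Y = 0, so q_Z = 8 − 0.5q_Y.
By the same steps for Y: q_Y = 6.25 − 0.5q_Z.
Substituting the second reaction function into the first: q_Z = 8 − 0.5(6.25 − 0.5q_Z), which gives 0.75q_Z = 4.875 ⇒ q_Z = 6.5.
Then q_Y = 6.25 − 0.5·6.5 = 3.
Total export volume: 6.5 + 3 = 9.5.

9.5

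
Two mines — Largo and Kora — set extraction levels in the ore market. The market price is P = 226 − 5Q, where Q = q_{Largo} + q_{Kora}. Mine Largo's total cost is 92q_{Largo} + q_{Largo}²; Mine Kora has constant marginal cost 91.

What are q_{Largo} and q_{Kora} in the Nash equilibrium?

Mine Largo's profit: π = q_{Largo}(226 − 5(q_{Largo} + q_{Kora})) − 92q_{Largo} − q_{Largo}².
∂π/∂q_{Largo} = 134 − 12q_{Largo} − 5q_{Kora} = 0, so q_{Largo} = 67/6 − (5/12)q_{Kora}.
For Kora: ∂π/∂q_{Kora} = 135 − 10q_{Kora} − 5q_{Largo} = 0 ⇒ q_{Kora} = 13.5 − 0.5q_{Largo}.
Plugging q_{Kora} into Largo's best response: q_{Largo} = 67/6 − (5/12)(13.5 − 0.5q_{Largo}) ⇒ (19/24)q_{Largo} = 133/24, so q_{Largo} = 7.
Then q_{Kora} = 13.5 − 0.5·7 = 10.

7, 10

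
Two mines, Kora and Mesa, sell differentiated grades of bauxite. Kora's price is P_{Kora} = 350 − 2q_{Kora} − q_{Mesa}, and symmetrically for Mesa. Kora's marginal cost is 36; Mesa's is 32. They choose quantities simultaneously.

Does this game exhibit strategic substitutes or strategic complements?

strategic substitutes

Mine Kora's profit: π = q_{Kora}(350 − 2q_{Kora} − q_{Mesa}) − 36q_{Kora}.
∂π/∂q_{Kora} = 314 − 4q_{Kora} − q_{Mesa} = 0 ⇒ q_{Kora} = 78.5 − 0.25q_{Mesa}.
The best-response slope dq_{Kora}/dq_{Mesa} = −0.25 < 0: the reaction function is downward-sloping, so the choices are strategic substitutes.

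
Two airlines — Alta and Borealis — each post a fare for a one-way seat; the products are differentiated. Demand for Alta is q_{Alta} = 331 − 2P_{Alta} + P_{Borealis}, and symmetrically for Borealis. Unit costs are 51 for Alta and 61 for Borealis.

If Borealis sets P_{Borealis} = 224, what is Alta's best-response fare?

164.25

Alta's profit: π = (P_{Alta} − 51)(331 − 2P_{Alta} + P_{Borealis}).
∂π/∂P_{Alta} = 433 − 4P_{Alta} + P_{Borealis} = 0 ⇒ P_{Alta} = 108.25 + 0.25P_{Borealis}.
At P_{Borealis} = 224: P_{Alta} = 108.25 + 0.25·224 = 164.25.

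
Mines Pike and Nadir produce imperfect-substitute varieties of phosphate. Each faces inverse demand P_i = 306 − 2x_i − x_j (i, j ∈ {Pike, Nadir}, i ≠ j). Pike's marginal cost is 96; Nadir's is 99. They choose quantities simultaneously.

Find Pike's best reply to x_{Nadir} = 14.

Mine Pike's profit: π = x_{Pike}(306 − 2x_{Pike} − x_{Nadir}) − 96x_{Pike}.
∂π/∂x_{Pike} = 210 − 4x_{Pike} − x_{Nadir} = 0 ⇒ x_{Pike} = 52.5 − 0.25x_{Nadir}.
At x_{Nadir} = 14: x_{Pike} = 52.5 − 0.25·14 = 49.

49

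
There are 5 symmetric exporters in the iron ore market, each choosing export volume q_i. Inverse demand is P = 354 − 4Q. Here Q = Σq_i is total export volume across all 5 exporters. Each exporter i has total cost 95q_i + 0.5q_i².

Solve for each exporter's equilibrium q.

A representative exporter's profit is π_i = q_i(354 − 4Q) − 95q_i − 0.5q_i², with Q = q_i + Σ_{j≠i} q_j.
First-order condition: 259 − 9q_i − 4Σ_{j≠i} q_j = 0.
With identical exporters, set every q_j = q: then 259 − 9q − 16q = 0, i.e. q = 259/25 = 10.36.

10.36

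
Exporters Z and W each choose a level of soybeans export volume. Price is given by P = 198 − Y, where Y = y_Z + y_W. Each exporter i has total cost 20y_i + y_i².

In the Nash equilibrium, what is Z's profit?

Exporter Z's profit: π = y_Z(198 − (y_Z + y_W)) − 20y_Z − y_Z².
∂π/∂y_Z = 178 − 4y_Z − y_W = 0, so y_Z = 44.5 − 0.25y_W.
By symmetry y_W = y_Z; substituting into the reaction function, 1.25y_Z = 44.5 and y_Z = 35.6.
Price P = 198 − 71.2 = 126.8.
Z's profit: (126.8 − 20)·35.6 − (35.6)² = 2534.72.

2534.72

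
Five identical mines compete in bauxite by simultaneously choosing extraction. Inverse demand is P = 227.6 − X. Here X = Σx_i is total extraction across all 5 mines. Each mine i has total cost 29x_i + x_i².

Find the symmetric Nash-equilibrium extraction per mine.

24.825

A representative mine's profit is π_i = x_i(227.6 − X) − 29x_i − x_i², with X = x_i + Σ_{j≠i} x_j.
First-order condition: 198.6 − 4x_i − Σ_{j≠i} x_j = 0.
Imposing symmetry (x_j = x for all j) turns Σ_{j≠i} x_j into 4x, so 198.6 = 8x and x = 24.825.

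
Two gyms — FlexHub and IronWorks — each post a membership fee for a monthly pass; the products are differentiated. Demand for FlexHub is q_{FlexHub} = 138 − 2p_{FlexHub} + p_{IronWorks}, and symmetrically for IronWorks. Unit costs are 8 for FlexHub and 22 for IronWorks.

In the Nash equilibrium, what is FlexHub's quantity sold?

FlexHub's profit: π = (p_{FlexHub} − 8)(138 − 2p_{FlexHub} + p_{IronWorks}).
∂π/∂p_{FlexHub} = 154 − 4p_{FlexHub} + p_{IronWorks} = 0 ⇒ p_{FlexHub} = 38.5 + 0.25p_{IronWorks}.
Similarly p_{IronWorks} = 45.5 + 0.25p_{FlexHub}.
Substituting the second reaction function into the first: p_{FlexHub} = 38.5 + 0.25(45.5 + 0.25p_{FlexHub}), which gives 0.9375p_{FlexHub} = 49.875 ⇒ p_{FlexHub} = 53.2.
Then p_{IronWorks} = 45.5 + 0.25·53.2 = 58.8.
q_{FlexHub} = 138 − 2·53.2 + 58.8 = 90.4.

90.4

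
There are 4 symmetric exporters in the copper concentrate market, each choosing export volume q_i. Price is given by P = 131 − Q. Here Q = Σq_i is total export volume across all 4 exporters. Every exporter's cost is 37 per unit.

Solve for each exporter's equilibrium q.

18.8

A representative exporter's profit is π_i = q_i(131 − Q) − 37q_i, with Q = q_i + Σ_{j≠i} q_j.
First-order condition: 94 − 2q_i − Σ_{j≠i} q_j = 0.
In a symmetric equilibrium every exporter chooses the same q, so Σ_{j≠i} q_j = 3q. The condition becomes 94 − 5q = 0, giving q = 94/5 = 18.8.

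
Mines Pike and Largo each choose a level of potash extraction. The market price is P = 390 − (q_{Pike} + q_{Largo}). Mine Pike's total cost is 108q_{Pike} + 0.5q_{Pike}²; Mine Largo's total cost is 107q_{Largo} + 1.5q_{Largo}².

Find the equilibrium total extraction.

Mine Pike's profit: π = q_{Pike}(390 − (q_{Pike} + q_{Largo})) − 108q_{Pike} − 0.5q_{Pike}².
∂π/∂q_{Pike} = 282 − 3q_{Pike} − q_{Largo} = 0, so q_{Pike} = 94 − (1/3)q_{Largo}.
For Largo: ∂π/∂q_{Largo} = 283 − 5q_{Largo} − q_{Pike} = 0 ⇒ q_{Largo} = 56.6 − 0.2q_{Pike}.
Substituting the second reaction function into the first: q_{Pike} = 94 − (1/3)(56.6 − 0.2q_{Pike}), which gives (14/15)q_{Pike} = 1127/15 ⇒ q_{Pike} = 80.5.
Then q_{Largo} = 56.6 − 0.2·80.5 = 40.5.
Total extraction: 80.5 + 40.5 = 121.

121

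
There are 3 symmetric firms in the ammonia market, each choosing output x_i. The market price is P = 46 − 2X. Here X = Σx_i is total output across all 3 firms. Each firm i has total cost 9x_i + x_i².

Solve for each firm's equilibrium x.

3.7

A representative firm's profit is π_i = x_i(46 − 2X) − 9x_i − x_i², with X = x_i + Σ_{j≠i} x_j.
First-order condition: 37 − 6x_i − 2Σ_{j≠i} x_j = 0.
In a symmetric equilibrium every firm chooses the same x, so Σ_{j≠i} x_j = 2x. The condition becomes 37 − 10x = 0, giving x = 37/10 = 3.7.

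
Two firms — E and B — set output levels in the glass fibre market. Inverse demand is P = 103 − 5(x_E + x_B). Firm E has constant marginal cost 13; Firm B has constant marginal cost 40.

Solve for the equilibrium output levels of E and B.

Firm E's profit: π = x_E(103 − 5(x_E + x_B)) − 13x_E.
∂π/∂x_E = 90 − 10x_E − 5x_B = 0, so x_E = 9 − 0.5x_B.
By the same steps for B: x_B = 6.3 − 0.5x_E.
Solving the two reaction functions simultaneously: (1 − (−0.5)(−0.5))x_E = 9 − 0.5·6.3, so 0.75x_E = 5.85 and x_E = 7.8.
Then x_B = 6.3 − 0.5·7.8 = 2.4.

7.8, 2.4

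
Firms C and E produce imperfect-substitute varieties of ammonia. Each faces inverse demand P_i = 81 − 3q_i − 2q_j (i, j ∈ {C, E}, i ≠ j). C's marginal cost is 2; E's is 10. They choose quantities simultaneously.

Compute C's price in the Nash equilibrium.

33.125

Firm C's profit: π = q_C(81 − 3q_C − 2q_E) − 2q_C.
∂π/∂q_C = 79 − 6q_C − 2q_E = 0 ⇒ q_C = 79/6 − (1/3)q_E.
Similarly q_E = 71/6 − (1/3)q_C.
Solving the two reaction functions simultaneously: (1 − (−1/3)(−1/3))q_C = 79/6 − (1/3)·(71/6), so (8/9)q_C = 83/9 and q_C = 10.375.
Then q_E = 71/6 − (1/3)·10.375 = 8.375.
P_C = 81 − 3·10.375 − 2·8.375 = 33.125.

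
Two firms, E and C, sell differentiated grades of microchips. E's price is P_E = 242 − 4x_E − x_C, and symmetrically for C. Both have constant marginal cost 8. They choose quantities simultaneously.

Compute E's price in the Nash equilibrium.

Firm E's profit: π = x_E(242 − 4x_E − x_C) − 8x_E.
∂π/∂x_E = 234 − 8x_E − x_C = 0 ⇒ x_E = 29.25 − 0.125x_C.
By symmetry x_C = x_E; substituting into the reaction function, 1.125x_E = 29.25 and x_E = 26.
P_E = 242 − 4·26 − 26 = 112.

112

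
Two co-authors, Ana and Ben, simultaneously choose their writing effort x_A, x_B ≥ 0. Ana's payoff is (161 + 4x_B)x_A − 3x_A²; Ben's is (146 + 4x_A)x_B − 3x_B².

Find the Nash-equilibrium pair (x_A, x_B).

Expanding Ana's payoff: 161x_A + 4x_Bx_A − 3x_A².
∂π/∂x_A = 161 + 4x_B − 6x_A = 0, so x_A = 161/6 + (2/3)x_B.
Likewise for Ben: x_B = 73/3 + (2/3)x_A.
Solving the two reaction functions simultaneously: (1 − (2/3)(2/3))x_A = 161/6 + (2/3)·(73/3), so (5/9)x_A = 775/18 and x_A = 77.5.
Then x_B = 73/3 + (2/3)·77.5 = 76.

77.5, 76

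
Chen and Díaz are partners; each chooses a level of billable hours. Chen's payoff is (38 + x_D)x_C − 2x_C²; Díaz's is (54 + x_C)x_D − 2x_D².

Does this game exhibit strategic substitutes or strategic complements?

strategic complements

Expanding Chen's payoff: 38x_C + x_Dx_C − 2x_C².
∂π/∂x_C = 38 + x_D − 4x_C = 0, so x_C = 9.5 + 0.25x_D.
The best-response slope dx_C/dx_D = 0.25 > 0: the reaction function is upward-sloping, so the choices are strategic complements.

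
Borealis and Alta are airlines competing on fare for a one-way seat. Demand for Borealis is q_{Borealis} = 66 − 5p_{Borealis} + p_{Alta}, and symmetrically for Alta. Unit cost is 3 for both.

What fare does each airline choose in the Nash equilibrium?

9

Borealis's profit: π = (p_{Borealis} − 3)(66 − 5p_{Borealis} + p_{Alta}).
∂π/∂p_{Borealis} = 81 − 10p_{Borealis} + p_{Alta} = 0 ⇒ p_{Borealis} = 8.1 + 0.1p_{Alta}.
Setting p_{Borealis} = p_{Alta} in the reaction function: p_{Borealis} = 8.1 + 0.1p_{Borealis}, so p_{Borealis} = 8.1 / 0.9 = 9.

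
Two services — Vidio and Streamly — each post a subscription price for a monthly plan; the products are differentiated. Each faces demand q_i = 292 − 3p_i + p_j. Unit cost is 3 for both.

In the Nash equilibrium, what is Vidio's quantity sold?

171.6

Vidio's profit: π = (p_{Vidio} − 3)(292 − 3p_{Vidio} + p_{Streamly}).
∂π/∂p_{Vidio} = 301 − 6p_{Vidio} + p_{Streamly} = 0 ⇒ p_{Vidio} = 301/6 + (1/6)p_{Streamly}.
The game is symmetric, so in equilibrium p_{Streamly} = p_{Vidio}: the reaction function gives (5/6)p_{Vidio} = 301/6, hence p_{Vidio} = 60.2.
q_{Vidio} = 292 − 3·60.2 + 60.2 = 171.6.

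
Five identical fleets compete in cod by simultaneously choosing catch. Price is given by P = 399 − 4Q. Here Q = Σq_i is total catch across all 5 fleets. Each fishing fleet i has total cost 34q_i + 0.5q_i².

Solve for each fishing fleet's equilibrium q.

14.6

A representative fishing fleet's profit is π_i = q_i(399 − 4Q) − 34q_i − 0.5q_i², with Q = q_i + Σ_{j≠i} q_j.
First-order condition: 365 − 9q_i − 4Σ_{j≠i} q_j = 0.
Imposing symmetry (q_j = q for all j) turns Σ_{j≠i} q_j into 4q, so 365 = 25q and q = 14.6.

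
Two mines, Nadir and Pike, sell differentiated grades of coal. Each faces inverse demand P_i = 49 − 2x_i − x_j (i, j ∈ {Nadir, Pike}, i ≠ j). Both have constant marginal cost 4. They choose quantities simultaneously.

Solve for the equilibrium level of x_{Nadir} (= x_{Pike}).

9

Mine Nadir's profit: π = x_{Nadir}(49 − 2x_{Nadir} − x_{Pike}) − 4x_{Nadir}.
∂π/∂x_{Nadir} = 45 − 4x_{Nadir} − x_{Pike} = 0 ⇒ x_{Nadir} = 11.25 − 0.25x_{Pike}.
By symmetry x_{Pike} = x_{Nadir}; substituting into the reaction function, 1.25x_{Nadir} = 11.25 and x_{Nadir} = 9.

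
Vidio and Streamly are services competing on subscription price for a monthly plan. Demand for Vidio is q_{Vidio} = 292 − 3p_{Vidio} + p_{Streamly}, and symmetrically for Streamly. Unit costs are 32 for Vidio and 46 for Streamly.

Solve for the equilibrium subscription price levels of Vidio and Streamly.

78.8, 84.8

Vidio's profit: π = (p_{Vidio} − 32)(292 − 3p_{Vidio} + p_{Streamly}).
∂π/∂p_{Vidio} = 388 − 6p_{Vidio} + p_{Streamly} = 0 ⇒ p_{Vidio} = 194/3 + (1/6)p_{Streamly}.
Similarly p_{Streamly} = 215/3 + (1/6)p_{Vidio}.
Solving the two reaction functions simultaneously: (1 − (1/6)(1/6))p_{Vidio} = 194/3 + (1/6)·(215/3), so (35/36)p_{Vidio} = 1379/18 and p_{Vidio} = 78.8.
Then p_{Streamly} = 215/3 + (1/6)·78.8 = 84.8.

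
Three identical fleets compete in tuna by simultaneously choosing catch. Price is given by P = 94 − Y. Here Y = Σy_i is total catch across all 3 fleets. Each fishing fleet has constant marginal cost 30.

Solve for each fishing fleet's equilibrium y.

A representative fishing fleet's profit is π_i = y_i(94 − Y) − 30y_i, with Y = y_i + Σ_{j≠i} y_j.
First-order condition: 64 − 2y_i − Σ_{j≠i} y_j = 0.
With identical fishing fleets, set every y_j = y: then 64 − 2y − 2y = 0, i.e. y = 64/4 = 16.

16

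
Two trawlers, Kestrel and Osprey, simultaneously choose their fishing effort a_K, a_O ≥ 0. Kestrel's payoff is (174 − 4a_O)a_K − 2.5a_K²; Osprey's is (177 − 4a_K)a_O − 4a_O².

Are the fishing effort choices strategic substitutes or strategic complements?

Expanding Kestrel's payoff: 174a_K − 4a_Oa_K − 2.5a_K².
∂π/∂a_K = 174 − 4a_O − 5a_K = 0, so a_K = 34.8 − 0.8a_O.
The best-response slope da_K/da_O = −0.8 < 0: the reaction function is downward-sloping, so the choices are strategic substitutes.

strategic substitutes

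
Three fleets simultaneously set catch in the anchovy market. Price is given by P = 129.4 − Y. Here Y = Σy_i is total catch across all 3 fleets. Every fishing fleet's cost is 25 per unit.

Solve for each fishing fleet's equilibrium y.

A representative fishing fleet's profit is π_i = y_i(129.4 − Y) − 25y_i, with Y = y_i + Σ_{j≠i} y_j.
First-order condition: 104.4 − 2y_i − Σ_{j≠i} y_j = 0.
With identical fishing fleets, set every y_j = y: then 104.4 − 2y − 2y = 0, i.e. y = 104.4/4 = 26.1.

26.1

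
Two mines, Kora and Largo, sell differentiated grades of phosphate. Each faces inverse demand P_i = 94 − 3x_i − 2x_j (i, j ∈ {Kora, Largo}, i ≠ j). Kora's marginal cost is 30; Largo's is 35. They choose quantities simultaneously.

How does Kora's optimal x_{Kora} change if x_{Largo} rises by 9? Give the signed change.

Mine Kora's profit: π = x_{Kora}(94 − 3x_{Kora} − 2x_{Largo}) − 30x_{Kora}.
∂π/∂x_{Kora} = 64 − 6x_{Kora} − 2x_{Largo} = 0 ⇒ x_{Kora} = 32/3 − (1/3)x_{Largo}.
The reaction-function slope is −1/3, so a 9-unit rise in x_{Largo} moves x_{Kora} by −1/3 × 9 = −3. Kora's best response falls — the actions are strategic substitutes.

-3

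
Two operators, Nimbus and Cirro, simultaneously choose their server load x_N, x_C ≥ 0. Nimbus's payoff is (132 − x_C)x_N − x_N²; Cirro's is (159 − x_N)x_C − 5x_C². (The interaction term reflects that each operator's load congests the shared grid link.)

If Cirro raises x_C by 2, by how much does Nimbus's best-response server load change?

-1

Expanding Nimbus's payoff: 132x_N − x_Cx_N − x_N².
∂π/∂x_N = 132 − x_C − 2x_N = 0, so x_N = 66 − 0.5x_C.
The reaction-function slope is −0.5, so a 2-unit rise in x_C moves x_N by −0.5 × 2 = −1. Nimbus's best response falls — the actions are strategic substitutes.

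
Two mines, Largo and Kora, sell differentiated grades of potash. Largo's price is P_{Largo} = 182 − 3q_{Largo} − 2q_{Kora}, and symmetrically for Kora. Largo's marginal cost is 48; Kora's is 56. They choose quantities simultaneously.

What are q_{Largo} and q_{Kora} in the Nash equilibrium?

17.25, 15.25

Mine Largo's profit: π = q_{Largo}(182 − 3q_{Largo} − 2q_{Kora}) − 48q_{Largo}.
∂π/∂q_{Largo} = 134 − 6q_{Largo} − 2q_{Kora} = 0 ⇒ q_{Largo} = 67/3 − (1/3)q_{Kora}.
Similarly q_{Kora} = 21 − (1/3)q_{Largo}.
Plugging q_{Kora} into Largo's best response: q_{Largo} = 67/3 − (1/3)(21 − (1/3)q_{Largo}) ⇒ (8/9)q_{Largo} = 46/3, so q_{Largo} = 17.25.
Then q_{Kora} = 21 − (1/3)·17.25 = 15.25.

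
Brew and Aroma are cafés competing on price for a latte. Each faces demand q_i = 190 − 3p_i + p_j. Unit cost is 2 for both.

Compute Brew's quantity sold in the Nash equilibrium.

Brew's profit: π = (p_{Brew} − 2)(190 − 3p_{Brew} + p_{Aroma}).
∂π/∂p_{Brew} = 196 − 6p_{Brew} + p_{Aroma} = 0 ⇒ p_{Brew} = 98/3 + (1/6)p_{Aroma}.
Setting p_{Brew} = p_{Aroma} in the reaction function: p_{Brew} = 98/3 + (1/6)p_{Brew}, so p_{Brew} = (98/3) / (5/6) = 39.2.
q_{Brew} = 190 − 3·39.2 + 39.2 = 111.6.

111.6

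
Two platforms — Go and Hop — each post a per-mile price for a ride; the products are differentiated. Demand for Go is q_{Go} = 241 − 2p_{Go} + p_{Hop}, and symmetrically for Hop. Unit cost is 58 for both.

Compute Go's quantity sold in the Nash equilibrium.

Go's profit: π = (p_{Go} − 58)(241 − 2p_{Go} + p_{Hop}).
∂π/∂p_{Go} = 357 − 4p_{Go} + p_{Hop} = 0 ⇒ p_{Go} = 89.25 + 0.25p_{Hop}.
Setting p_{Go} = p_{Hop} in the reaction function: p_{Go} = 89.25 + 0.25p_{Go}, so p_{Go} = 89.25 / 0.75 = 119.
q_{Go} = 241 − 2·119 + 119 = 122.

122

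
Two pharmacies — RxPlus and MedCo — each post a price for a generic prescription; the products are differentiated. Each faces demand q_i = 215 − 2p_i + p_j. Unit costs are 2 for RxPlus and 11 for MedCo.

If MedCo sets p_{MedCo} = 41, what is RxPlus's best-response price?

RxPlus's profit: π = (p_{RxPlus} − 2)(215 − 2p_{RxPlus} + p_{MedCo}).
∂π/∂p_{RxPlus} = 219 − 4p_{RxPlus} + p_{MedCo} = 0 ⇒ p_{RxPlus} = 54.75 + 0.25p_{MedCo}.
At p_{MedCo} = 41: p_{RxPlus} = 54.75 + 0.25·41 = 65.

65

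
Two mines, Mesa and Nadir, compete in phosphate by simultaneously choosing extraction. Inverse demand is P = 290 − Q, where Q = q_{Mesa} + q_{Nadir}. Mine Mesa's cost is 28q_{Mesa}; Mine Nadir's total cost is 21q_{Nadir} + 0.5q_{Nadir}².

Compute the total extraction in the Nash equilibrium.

158.6

Mine Mesa's profit: π = q_{Mesa}(290 − (q_{Mesa} + q_{Nadir})) − 28q_{Mesa}.
∂π/∂q_{Mesa} = 262 − 2q_{Mesa} − q_{Nadir} = 0, so q_{Mesa} = 131 − 0.5q_{Nadir}.
For Nadir: ∂π/∂q_{Nadir} = 269 − 3q_{Nadir} − q_{Mesa} = 0 ⇒ q_{Nadir} = 269/3 − (1/3)q_{Mesa}.
Solving the two reaction functions simultaneously: (1 − (−0.5)(−1/3))q_{Mesa} = 131 − 0.5·(269/3), so (5/6)q_{Mesa} = 517/6 and q_{Mesa} = 103.4.
Then q_{Nadir} = 269/3 − (1/3)·103.4 = 55.2.
Total extraction: 103.4 + 55.2 = 158.6.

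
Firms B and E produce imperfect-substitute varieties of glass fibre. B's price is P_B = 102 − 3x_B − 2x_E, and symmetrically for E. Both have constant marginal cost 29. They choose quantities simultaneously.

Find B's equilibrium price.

Firm B's profit: π = x_B(102 − 3x_B − 2x_E) − 29x_B.
∂π/∂x_B = 73 − 6x_B − 2x_E = 0 ⇒ x_B = 73/6 − (1/3)x_E.
Setting x_B = x_E in the reaction function: x_B = 73/6 − (1/3)x_B, so x_B = (73/6) / (4/3) = 9.125.
P_B = 102 − 3·9.125 − 2·9.125 = 56.375.

56.375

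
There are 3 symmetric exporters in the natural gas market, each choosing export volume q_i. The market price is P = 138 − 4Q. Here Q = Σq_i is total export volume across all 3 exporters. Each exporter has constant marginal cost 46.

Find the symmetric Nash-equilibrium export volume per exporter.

A representative exporter's profit is π_i = q_i(138 − 4Q) − 46q_i, with Q = q_i + Σ_{j≠i} q_j.
First-order condition: 92 − 8q_i − 4Σ_{j≠i} q_j = 0.
With identical exporters, set every q_j = q: then 92 − 8q − 8q = 0, i.e. q = 92/16 = 5.75.

5.75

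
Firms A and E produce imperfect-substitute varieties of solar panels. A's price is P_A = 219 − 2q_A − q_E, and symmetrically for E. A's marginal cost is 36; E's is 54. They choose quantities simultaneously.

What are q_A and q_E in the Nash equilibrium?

Firm A's profit: π = q_A(219 − 2q_A − q_E) − 36q_A.
∂π/∂q_A = 183 − 4q_A − q_E = 0 ⇒ q_A = 45.75 − 0.25q_E.
Similarly q_E = 41.25 − 0.25q_A.
Substituting the second reaction function into the first: q_A = 45.75 − 0.25(41.25 − 0.25q_A), which gives 0.9375q_A = 35.4375 ⇒ q_A = 37.8.
Then q_E = 41.25 − 0.25·37.8 = 31.8.

37.8, 31.8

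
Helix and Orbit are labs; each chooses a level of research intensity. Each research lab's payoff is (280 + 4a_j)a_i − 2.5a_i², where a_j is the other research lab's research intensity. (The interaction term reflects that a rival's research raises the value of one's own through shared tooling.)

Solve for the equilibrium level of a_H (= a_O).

Helix's payoff is (280 + 4a_O)a_H − 2.5a_H².
∂π/∂a_H = 280 + 4a_O − 5a_H = 0, so a_H = 56 + 0.8a_O.
Setting a_H = a_O in the reaction function: a_H = 56 + 0.8a_H, so a_H = 56 / 0.2 = 280.

280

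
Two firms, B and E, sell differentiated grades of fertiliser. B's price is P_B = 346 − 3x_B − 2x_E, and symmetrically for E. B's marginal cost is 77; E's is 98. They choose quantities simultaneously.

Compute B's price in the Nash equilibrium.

Firm B's profit: π = x_B(346 − 3x_B − 2x_E) − 77x_B.
∂π/∂x_B = 269 − 6x_B − 2x_E = 0 ⇒ x_B = 269/6 − (1/3)x_E.
Similarly x_E = 124/3 − (1/3)x_B.
Substituting the second reaction function into the first: x_B = 269/6 − (1/3)(124/3 − (1/3)x_B), which gives (8/9)x_B = 559/18 ⇒ x_B = 34.9375.
Then x_E = 124/3 − (1/3)·34.9375 = 29.6875.
P_B = 346 − 3·34.9375 − 2·29.6875 = 181.8125.

181.8125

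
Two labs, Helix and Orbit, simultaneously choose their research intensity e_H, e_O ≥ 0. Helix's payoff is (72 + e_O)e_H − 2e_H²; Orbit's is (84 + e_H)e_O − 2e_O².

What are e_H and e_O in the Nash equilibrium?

24.8, 27.2

Expanding Helix's payoff: 72e_H + e_Oe_H − 2e_H².
∂π/∂e_H = 72 + e_O − 4e_H = 0, so e_H = 18 + 0.25e_O.
Likewise for Orbit: e_O = 21 + 0.25e_H.
Plugging e_O into Helix's best response: e_H = 18 + 0.25(21 + 0.25e_H) ⇒ 0.9375e_H = 23.25, so e_H = 24.8.
Then e_O = 21 + 0.25·24.8 = 27.2.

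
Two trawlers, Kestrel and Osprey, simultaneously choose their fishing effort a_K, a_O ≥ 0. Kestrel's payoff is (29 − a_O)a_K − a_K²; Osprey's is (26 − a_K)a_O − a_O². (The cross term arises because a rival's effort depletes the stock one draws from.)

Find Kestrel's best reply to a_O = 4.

Expanding Kestrel's payoff: 29a_K − a_Oa_K − a_K².
∂π/∂a_K = 29 − a_O − 2a_K = 0, so a_K = 14.5 − 0.5a_O.
At a_O = 4: a_K = 14.5 − 0.5·4 = 12.5.

12.5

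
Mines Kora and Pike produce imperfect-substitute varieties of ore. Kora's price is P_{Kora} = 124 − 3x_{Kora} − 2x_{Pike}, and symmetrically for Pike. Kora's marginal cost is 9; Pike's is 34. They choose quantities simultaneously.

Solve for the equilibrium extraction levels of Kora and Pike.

Mine Kora's profit: π = x_{Kora}(124 − 3x_{Kora} − 2x_{Pike}) − 9x_{Kora}.
∂π/∂x_{Kora} = 115 − 6x_{Kora} − 2x_{Pike} = 0 ⇒ x_{Kora} = 115/6 − (1/3)x_{Pike}.
Similarly x_{Pike} = 15 − (1/3)x_{Kora}.
Substituting the second reaction function into the first: x_{Kora} = 115/6 − (1/3)(15 − (1/3)x_{Kora}), which gives (8/9)x_{Kora} = 85/6 ⇒ x_{Kora} = 15.9375.
Then x_{Pike} = 15 − (1/3)·15.9375 = 9.6875.

15.9375, 9.6875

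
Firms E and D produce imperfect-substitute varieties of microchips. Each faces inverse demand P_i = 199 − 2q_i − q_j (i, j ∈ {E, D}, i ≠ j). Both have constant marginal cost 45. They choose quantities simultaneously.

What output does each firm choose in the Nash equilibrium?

30.8

Firm E's profit: π = q_E(199 − 2q_E − q_D) − 45q_E.
∂π/∂q_E = 154 − 4q_E − q_D = 0 ⇒ q_E = 38.5 − 0.25q_D.
The game is symmetric, so in equilibrium q_D = q_E: the reaction function gives 1.25q_E = 38.5, hence q_E = 30.8.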